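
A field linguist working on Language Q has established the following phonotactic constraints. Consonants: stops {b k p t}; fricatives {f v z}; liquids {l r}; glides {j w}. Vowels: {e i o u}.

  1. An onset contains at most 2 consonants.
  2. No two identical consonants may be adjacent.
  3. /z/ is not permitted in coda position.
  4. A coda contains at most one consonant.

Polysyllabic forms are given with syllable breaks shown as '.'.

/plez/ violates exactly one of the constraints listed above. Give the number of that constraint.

3

/plez/: syllable 1 coda contains /z/.
This is a violation of constraint 3: "/z/ is not permitted in coda position."
The remaining constraints (1, 2, 4) are satisfied.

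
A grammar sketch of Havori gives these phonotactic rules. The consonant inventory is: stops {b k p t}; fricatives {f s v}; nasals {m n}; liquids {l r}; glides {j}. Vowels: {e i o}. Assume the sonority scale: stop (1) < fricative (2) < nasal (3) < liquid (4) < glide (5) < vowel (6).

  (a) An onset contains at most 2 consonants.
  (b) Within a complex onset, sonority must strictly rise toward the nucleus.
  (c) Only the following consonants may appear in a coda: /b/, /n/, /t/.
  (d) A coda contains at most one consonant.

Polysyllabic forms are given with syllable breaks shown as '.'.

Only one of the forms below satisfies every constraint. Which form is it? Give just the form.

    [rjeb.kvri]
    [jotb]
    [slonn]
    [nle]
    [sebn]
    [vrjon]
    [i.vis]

[nle]

[rjeb.kvri] — violates constraint (a): syllable 2 onset /kvr/ has 3 consonants (> 2) → illicit
[jotb] — violates constraint (d): syllable 1 coda /tb/ has 2 consonants (> 1) → illicit
[slonn] — violates constraint (d): syllable 1 coda /nn/ has 2 consonants (> 1) → illicit
[nle] — σ1 onset /nl/ (3→4 rises), coda /∅/ ok → licit
[sebn] — violates constraint (d): syllable 1 coda /bn/ has 2 consonants (> 1) → illicit
[vrjon] — violates constraint (a): syllable 1 onset /vrj/ has 3 consonants (> 2) → illicit
[i.vis] — violates constraint (c): syllable 2 coda contains /s/, which is not a licensed coda consonant → illicit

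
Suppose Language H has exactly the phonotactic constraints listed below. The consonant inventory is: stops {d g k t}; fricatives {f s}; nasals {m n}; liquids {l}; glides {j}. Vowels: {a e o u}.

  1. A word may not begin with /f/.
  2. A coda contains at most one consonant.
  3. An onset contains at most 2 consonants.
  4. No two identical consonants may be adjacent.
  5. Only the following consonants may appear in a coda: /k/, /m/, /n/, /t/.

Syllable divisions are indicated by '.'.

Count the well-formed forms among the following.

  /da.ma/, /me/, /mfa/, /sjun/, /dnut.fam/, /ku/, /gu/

7

/da.ma/ — σ1 onset /d/, coda /∅/ ok; σ2 onset /m/, coda /∅/ ok → well-formed
/me/ — σ1 onset /m/, coda /∅/ ok → well-formed
/mfa/ — σ1 onset /mf/ (2C), coda /∅/ ok → well-formed
/sjun/ — σ1 onset /sj/ (2C), coda /n/ ok → well-formed
/dnut.fam/ — σ1 onset /dn/ (2C), coda /t/ ok; σ2 onset /f/, coda /m/ ok → well-formed
/ku/ — σ1 onset /k/, coda /∅/ ok → well-formed
/gu/ — σ1 onset /g/, coda /∅/ ok → well-formed
Well-formed: /da.ma/, /me/, /mfa/, /sjun/, /dnut.fam/, /ku/, /gu/ → 7.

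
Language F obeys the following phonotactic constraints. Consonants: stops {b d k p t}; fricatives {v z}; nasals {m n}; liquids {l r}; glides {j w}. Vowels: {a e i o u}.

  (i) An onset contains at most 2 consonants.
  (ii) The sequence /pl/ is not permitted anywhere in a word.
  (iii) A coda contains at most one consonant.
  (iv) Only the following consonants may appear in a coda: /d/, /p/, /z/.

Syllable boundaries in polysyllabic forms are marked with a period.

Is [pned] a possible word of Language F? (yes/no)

yes

[pned] — σ1 onset /pn/ (2C), coda /d/ ok → phonotactically legal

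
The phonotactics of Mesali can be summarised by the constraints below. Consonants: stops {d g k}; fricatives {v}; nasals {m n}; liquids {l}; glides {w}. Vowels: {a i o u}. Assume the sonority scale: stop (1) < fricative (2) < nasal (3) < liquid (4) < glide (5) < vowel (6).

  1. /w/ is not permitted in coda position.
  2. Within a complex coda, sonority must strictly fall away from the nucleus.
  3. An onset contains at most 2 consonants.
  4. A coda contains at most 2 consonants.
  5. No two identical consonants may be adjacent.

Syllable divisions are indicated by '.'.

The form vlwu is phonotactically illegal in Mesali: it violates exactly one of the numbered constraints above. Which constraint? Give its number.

3

vlwu: syllable 1 onset /vlw/ has 3 consonants (> 2).
This is a violation of constraint 3: "An onset contains at most 2 consonants."
The remaining constraints (1, 2, 4, 5) are satisfied.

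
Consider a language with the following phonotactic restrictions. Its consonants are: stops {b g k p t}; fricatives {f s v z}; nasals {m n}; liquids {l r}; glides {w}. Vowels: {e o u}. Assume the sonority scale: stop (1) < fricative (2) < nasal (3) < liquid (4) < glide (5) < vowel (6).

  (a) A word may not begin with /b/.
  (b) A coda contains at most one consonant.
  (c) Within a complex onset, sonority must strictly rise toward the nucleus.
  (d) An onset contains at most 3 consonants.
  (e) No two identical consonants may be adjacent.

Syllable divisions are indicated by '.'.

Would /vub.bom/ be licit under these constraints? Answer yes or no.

/vub.bom/ — violates constraint (e): adjacent identical consonants /bb/ → illicit

no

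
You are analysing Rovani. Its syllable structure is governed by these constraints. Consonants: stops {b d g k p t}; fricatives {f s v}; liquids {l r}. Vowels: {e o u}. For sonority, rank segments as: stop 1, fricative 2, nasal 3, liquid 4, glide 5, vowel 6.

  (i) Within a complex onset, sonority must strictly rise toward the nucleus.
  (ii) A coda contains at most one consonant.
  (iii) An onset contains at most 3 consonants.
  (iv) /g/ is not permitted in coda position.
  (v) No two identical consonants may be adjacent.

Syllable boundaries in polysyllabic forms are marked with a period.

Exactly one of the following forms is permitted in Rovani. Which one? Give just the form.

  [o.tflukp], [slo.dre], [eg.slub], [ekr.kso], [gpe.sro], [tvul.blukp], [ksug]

[o.tflukp] — violates constraint (ii): syllable 2 coda /kp/ has 2 consonants (> 1) → not permitted
[slo.dre] — σ1 onset /sl/ (2→4 rises), coda /∅/ ok; σ2 onset /dr/ (1→4 rises), coda /∅/ ok → permitted
[eg.slub] — violates constraint (iv): syllable 1 coda contains /g/ → not permitted
[ekr.kso] — violates constraint (ii): syllable 1 coda /kr/ has 2 consonants (> 1) → not permitted
[gpe.sro] — violates constraint (i): syllable 1 onset /gp/: /g/ (stop, 1) → /p/ (stop, 1) does not rise → not permitted
[tvul.blukp] — violates constraint (ii): syllable 2 coda /kp/ has 2 consonants (> 1) → not permitted
[ksug] — violates constraint (iv): syllable 1 coda contains /g/ → not permitted

[slo.dre]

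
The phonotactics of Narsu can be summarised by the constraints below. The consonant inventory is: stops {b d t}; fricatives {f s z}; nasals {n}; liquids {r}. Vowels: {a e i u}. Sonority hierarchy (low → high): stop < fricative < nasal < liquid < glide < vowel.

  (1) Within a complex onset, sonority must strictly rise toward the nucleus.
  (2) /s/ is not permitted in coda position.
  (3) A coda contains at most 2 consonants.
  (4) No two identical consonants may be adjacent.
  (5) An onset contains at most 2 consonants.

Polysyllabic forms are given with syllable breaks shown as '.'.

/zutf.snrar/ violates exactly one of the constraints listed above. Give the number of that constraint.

5

/zutf.snrar/: syllable 2 onset /snr/ has 3 consonants (> 2).
This is a violation of constraint 5: "An onset contains at most 2 consonants."
The remaining constraints (1, 2, 3, 4) are satisfied.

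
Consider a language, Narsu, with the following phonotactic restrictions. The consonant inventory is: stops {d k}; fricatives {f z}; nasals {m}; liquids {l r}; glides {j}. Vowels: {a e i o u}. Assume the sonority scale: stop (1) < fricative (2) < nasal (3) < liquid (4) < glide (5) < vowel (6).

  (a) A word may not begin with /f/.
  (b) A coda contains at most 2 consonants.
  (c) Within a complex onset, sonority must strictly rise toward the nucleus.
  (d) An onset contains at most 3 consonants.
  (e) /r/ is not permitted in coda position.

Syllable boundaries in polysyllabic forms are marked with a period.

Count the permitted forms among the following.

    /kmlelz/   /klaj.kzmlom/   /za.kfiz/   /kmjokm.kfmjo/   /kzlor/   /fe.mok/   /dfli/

3

/kmlelz/ — σ1 onset /kml/ (1→3→4 rises), coda /lz/ (2C) ok → permitted
/klaj.kzmlom/ — violates constraint (d): syllable 2 onset /kzml/ has 4 consonants (> 3) → not permitted
/za.kfiz/ — σ1 onset /z/, coda /∅/ ok; σ2 onset /kf/ (1→2 rises), coda /z/ ok → permitted
/kmjokm.kfmjo/ — violates constraint (d): syllable 2 onset /kfmj/ has 4 consonants (> 3) → not permitted
/kzlor/ — violates constraint (e): syllable 1 coda contains /r/ → not permitted
/fe.mok/ — violates constraint (a): word begins with /f/ → not permitted
/dfli/ — σ1 onset /dfl/ (1→2→4 rises), coda /∅/ ok → permitted
Permitted: /kmlelz/, /za.kfiz/, /dfli/ → 3.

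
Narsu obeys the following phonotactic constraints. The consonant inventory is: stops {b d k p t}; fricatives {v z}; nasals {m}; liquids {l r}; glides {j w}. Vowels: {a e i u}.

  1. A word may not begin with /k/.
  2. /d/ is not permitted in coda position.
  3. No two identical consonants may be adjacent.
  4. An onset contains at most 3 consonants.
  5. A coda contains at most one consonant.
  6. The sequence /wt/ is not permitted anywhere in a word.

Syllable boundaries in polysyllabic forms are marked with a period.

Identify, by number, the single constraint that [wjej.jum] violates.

[wjej.jum]: adjacent identical consonants /jj/.
This is a violation of constraint 3: "No two identical consonants may be adjacent."
The remaining constraints (1, 2, 4, 5, 6) are satisfied.

3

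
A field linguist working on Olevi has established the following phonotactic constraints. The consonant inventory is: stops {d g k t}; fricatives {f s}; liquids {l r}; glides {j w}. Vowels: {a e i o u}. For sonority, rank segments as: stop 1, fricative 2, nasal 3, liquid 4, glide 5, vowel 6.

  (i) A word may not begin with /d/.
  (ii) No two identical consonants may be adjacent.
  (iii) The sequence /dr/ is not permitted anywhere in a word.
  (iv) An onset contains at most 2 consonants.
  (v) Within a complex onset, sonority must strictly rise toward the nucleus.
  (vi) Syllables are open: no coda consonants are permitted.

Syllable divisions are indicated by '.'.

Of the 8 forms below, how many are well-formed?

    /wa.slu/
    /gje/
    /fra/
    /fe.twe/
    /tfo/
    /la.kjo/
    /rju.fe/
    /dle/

/wa.slu/ — σ1 onset /w/, coda /∅/ ok; σ2 onset /sl/ (2→4 rises), coda /∅/ ok → well-formed
/gje/ — σ1 onset /gj/ (1→5 rises), coda /∅/ ok → well-formed
/fra/ — σ1 onset /fr/ (2→4 rises), coda /∅/ ok → well-formed
/fe.twe/ — σ1 onset /f/, coda /∅/ ok; σ2 onset /tw/ (1→5 rises), coda /∅/ ok → well-formed
/tfo/ — σ1 onset /tf/ (1→2 rises), coda /∅/ ok → well-formed
/la.kjo/ — σ1 onset /l/, coda /∅/ ok; σ2 onset /kj/ (1→5 rises), coda /∅/ ok → well-formed
/rju.fe/ — σ1 onset /rj/ (4→5 rises), coda /∅/ ok; σ2 onset /f/, coda /∅/ ok → well-formed
/dle/ — violates constraint (i): word begins with /d/ → ill-formed
Well-formed: /wa.slu/, /gje/, /fra/, /fe.twe/, /tfo/, /la.kjo/, /rju.fe/ → 7.

7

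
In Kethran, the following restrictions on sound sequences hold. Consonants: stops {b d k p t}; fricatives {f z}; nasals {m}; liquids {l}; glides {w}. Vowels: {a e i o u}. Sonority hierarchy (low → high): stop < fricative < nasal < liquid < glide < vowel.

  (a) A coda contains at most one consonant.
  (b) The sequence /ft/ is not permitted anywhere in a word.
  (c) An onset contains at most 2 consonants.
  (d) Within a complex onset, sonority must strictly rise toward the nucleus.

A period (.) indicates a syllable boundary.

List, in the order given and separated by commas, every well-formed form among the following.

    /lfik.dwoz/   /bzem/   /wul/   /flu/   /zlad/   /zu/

/bzem/, /wul/, /flu/, /zlad/, /zu/

/lfik.dwoz/ — violates constraint (d): syllable 1 onset /lf/: /l/ (liquid, 4) → /f/ (fricative, 2) does not rise → ill-formed
/bzem/ — σ1 onset /bz/ (1→2 rises), coda /m/ ok → well-formed
/wul/ — σ1 onset /w/, coda /l/ ok → well-formed
/flu/ — σ1 onset /fl/ (2→4 rises), coda /∅/ ok → well-formed
/zlad/ — σ1 onset /zl/ (2→4 rises), coda /d/ ok → well-formed
/zu/ — σ1 onset /z/, coda /∅/ ok → well-formed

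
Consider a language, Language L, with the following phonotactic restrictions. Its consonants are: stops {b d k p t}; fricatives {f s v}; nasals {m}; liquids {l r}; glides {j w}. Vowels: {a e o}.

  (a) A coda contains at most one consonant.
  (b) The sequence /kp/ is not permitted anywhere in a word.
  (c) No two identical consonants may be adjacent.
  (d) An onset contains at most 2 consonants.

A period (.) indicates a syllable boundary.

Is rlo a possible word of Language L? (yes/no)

rlo — σ1 onset /rl/ (2C), coda /∅/ ok → phonotactically legal

yes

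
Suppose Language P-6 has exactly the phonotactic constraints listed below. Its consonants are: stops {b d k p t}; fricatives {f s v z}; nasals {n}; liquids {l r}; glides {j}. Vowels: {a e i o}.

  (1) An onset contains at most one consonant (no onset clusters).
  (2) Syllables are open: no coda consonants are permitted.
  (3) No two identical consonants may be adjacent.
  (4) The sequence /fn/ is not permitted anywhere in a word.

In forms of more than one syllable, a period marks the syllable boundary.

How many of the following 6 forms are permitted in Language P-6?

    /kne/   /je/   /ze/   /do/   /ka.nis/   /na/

/kne/ — violates constraint 1: syllable 1 onset /kn/ has 2 consonants (> 1) → not permitted
/je/ — σ1 onset /j/, coda /∅/ ok → permitted
/ze/ — σ1 onset /z/, coda /∅/ ok → permitted
/do/ — σ1 onset /d/, coda /∅/ ok → permitted
/ka.nis/ — violates constraint 2: syllable 2 coda /s/ has 1 consonant (> 0) → not permitted
/na/ — σ1 onset /n/, coda /∅/ ok → permitted
Permitted: /je/, /ze/, /do/, /na/ → 4.

4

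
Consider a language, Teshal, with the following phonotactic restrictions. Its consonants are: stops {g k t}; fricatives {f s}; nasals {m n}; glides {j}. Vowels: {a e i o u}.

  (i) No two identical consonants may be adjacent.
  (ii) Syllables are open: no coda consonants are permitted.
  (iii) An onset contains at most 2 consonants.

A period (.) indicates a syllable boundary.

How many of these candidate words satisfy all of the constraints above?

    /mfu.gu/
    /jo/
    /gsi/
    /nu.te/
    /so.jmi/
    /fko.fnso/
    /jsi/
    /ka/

/mfu.gu/ — σ1 onset /mf/ (2C), coda /∅/ ok; σ2 onset /g/, coda /∅/ ok → well-formed
/jo/ — σ1 onset /j/, coda /∅/ ok → well-formed
/gsi/ — σ1 onset /gs/ (2C), coda /∅/ ok → well-formed
/nu.te/ — σ1 onset /n/, coda /∅/ ok; σ2 onset /t/, coda /∅/ ok → well-formed
/so.jmi/ — σ1 onset /s/, coda /∅/ ok; σ2 onset /jm/ (2C), coda /∅/ ok → well-formed
/fko.fnso/ — violates constraint (iii): syllable 2 onset /fns/ has 3 consonants (> 2) → ill-formed
/jsi/ — σ1 onset /js/ (2C), coda /∅/ ok → well-formed
/ka/ — σ1 onset /k/, coda /∅/ ok → well-formed
Well-formed: /mfu.gu/, /jo/, /gsi/, /nu.te/, /so.jmi/, /jsi/, /ka/ → 7.

7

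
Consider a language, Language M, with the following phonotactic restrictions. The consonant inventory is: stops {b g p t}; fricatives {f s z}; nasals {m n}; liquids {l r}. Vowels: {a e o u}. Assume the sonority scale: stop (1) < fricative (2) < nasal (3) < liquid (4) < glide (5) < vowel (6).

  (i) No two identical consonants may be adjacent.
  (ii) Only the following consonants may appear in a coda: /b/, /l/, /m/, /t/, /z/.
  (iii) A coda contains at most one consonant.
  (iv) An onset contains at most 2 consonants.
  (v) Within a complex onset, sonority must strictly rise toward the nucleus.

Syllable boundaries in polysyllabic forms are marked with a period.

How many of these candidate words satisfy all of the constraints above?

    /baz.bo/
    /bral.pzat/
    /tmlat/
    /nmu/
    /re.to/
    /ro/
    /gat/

/baz.bo/ — σ1 onset /b/, coda /z/ ok; σ2 onset /b/, coda /∅/ ok → phonotactically legal
/bral.pzat/ — σ1 onset /br/ (1→4 rises), coda /l/ ok; σ2 onset /pz/ (1→2 rises), coda /t/ ok → phonotactically legal
/tmlat/ — violates constraint (iv): syllable 1 onset /tml/ has 3 consonants (> 2) → phonotactically illegal
/nmu/ — violates constraint (v): syllable 1 onset /nm/: /n/ (nasal, 3) → /m/ (nasal, 3) does not rise → phonotactically illegal
/re.to/ — σ1 onset /r/, coda /∅/ ok; σ2 onset /t/, coda /∅/ ok → phonotactically legal
/ro/ — σ1 onset /r/, coda /∅/ ok → phonotactically legal
/gat/ — σ1 onset /g/, coda /t/ ok → phonotactically legal
Phonotactically legal: /baz.bo/, /bral.pzat/, /re.to/, /ro/, /gat/ → 5.

5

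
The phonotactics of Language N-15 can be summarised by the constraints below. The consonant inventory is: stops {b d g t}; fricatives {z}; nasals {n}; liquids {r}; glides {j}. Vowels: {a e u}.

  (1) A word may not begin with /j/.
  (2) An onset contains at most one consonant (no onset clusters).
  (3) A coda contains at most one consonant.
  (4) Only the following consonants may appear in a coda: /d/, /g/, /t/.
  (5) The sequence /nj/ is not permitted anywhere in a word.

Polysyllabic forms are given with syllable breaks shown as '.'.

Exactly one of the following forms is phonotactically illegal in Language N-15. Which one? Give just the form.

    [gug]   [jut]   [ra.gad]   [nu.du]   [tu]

[gug] — σ1 onset /g/, coda /g/ ok → phonotactically legal
[jut] — violates constraint 1: word begins with /j/ → phonotactically illegal
[ra.gad] — σ1 onset /r/, coda /∅/ ok; σ2 onset /g/, coda /d/ ok → phonotactically legal
[nu.du] — σ1 onset /n/, coda /∅/ ok; σ2 onset /d/, coda /∅/ ok → phonotactically legal
[tu] — σ1 onset /t/, coda /∅/ ok → phonotactically legal

[jut]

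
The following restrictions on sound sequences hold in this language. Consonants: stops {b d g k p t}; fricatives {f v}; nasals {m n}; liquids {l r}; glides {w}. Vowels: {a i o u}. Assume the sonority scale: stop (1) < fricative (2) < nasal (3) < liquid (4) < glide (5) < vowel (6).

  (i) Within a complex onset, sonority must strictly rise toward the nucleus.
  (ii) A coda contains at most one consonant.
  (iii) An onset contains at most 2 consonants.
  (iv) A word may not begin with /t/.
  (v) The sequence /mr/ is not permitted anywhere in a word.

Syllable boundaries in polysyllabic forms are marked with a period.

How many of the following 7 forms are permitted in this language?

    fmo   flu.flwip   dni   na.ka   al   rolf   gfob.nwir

5

fmo — σ1 onset /fm/ (2→3 rises), coda /∅/ ok → permitted
flu.flwip — violates constraint (iii): syllable 2 onset /flw/ has 3 consonants (> 2) → not permitted
dni — σ1 onset /dn/ (1→3 rises), coda /∅/ ok → permitted
na.ka — σ1 onset /n/, coda /∅/ ok; σ2 onset /k/, coda /∅/ ok → permitted
al — σ1 onset /∅/, coda /l/ ok → permitted
rolf — violates constraint (ii): syllable 1 coda /lf/ has 2 consonants (> 1) → not permitted
gfob.nwir — σ1 onset /gf/ (1→2 rises), coda /b/ ok; σ2 onset /nw/ (3→5 rises), coda /r/ ok → permitted
Permitted: fmo, dni, na.ka, al, gfob.nwir → 5.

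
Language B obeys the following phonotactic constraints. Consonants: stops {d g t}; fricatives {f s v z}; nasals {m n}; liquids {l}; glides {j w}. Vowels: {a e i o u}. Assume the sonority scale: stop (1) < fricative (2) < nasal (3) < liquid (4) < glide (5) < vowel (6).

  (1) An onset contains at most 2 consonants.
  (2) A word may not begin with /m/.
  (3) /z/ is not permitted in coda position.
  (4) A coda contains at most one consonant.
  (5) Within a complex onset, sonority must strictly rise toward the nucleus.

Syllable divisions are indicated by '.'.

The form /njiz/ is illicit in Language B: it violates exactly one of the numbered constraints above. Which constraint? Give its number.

3

/njiz/: syllable 1 coda contains /z/.
This is a violation of constraint 3: "/z/ is not permitted in coda position."
The remaining constraints (1, 2, 4, 5) are satisfied.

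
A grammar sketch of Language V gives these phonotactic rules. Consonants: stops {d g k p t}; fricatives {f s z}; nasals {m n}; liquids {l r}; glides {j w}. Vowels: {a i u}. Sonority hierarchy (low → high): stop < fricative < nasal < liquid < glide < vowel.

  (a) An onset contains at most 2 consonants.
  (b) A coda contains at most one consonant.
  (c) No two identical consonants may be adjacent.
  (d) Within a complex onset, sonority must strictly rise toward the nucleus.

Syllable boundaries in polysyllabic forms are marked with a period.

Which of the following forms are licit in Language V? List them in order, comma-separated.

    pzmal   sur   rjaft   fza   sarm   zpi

pzmal — violates constraint (a): syllable 1 onset /pzm/ has 3 consonants (> 2) → illicit
sur — σ1 onset /s/, coda /r/ ok → licit
rjaft — violates constraint (b): syllable 1 coda /ft/ has 2 consonants (> 1) → illicit
fza — violates constraint (d): syllable 1 onset /fz/: /f/ (fricative, 2) → /z/ (fricative, 2) does not rise → illicit
sarm — violates constraint (b): syllable 1 coda /rm/ has 2 consonants (> 1) → illicit
zpi — violates constraint (d): syllable 1 onset /zp/: /z/ (fricative, 2) → /p/ (stop, 1) does not rise → illicit

sur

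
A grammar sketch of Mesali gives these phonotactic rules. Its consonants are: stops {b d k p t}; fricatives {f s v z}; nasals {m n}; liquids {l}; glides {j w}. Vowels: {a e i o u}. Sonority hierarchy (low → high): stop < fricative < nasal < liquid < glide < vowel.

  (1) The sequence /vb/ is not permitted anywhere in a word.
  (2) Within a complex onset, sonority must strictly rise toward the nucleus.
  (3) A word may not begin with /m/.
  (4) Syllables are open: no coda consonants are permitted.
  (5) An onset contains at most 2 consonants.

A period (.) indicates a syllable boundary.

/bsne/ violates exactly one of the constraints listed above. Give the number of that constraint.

/bsne/: syllable 1 onset /bsn/ has 3 consonants (> 2).
This is a violation of constraint 5: "An onset contains at most 2 consonants."
The remaining constraints (1, 2, 3, 4) are satisfied.

5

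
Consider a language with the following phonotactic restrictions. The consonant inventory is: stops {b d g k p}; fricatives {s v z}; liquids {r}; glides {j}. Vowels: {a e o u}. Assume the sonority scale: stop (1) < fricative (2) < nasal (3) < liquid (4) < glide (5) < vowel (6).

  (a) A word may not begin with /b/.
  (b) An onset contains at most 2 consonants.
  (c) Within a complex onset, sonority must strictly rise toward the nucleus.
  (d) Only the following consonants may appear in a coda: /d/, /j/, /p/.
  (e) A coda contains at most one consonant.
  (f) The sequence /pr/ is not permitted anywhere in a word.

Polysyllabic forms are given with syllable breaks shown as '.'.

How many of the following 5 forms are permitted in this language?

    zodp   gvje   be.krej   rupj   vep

1

zodp — violates constraint (e): syllable 1 coda /dp/ has 2 consonants (> 1) → not permitted
gvje — violates constraint (b): syllable 1 onset /gvj/ has 3 consonants (> 2) → not permitted
be.krej — violates constraint (a): word begins with /b/ → not permitted
rupj — violates constraint (e): syllable 1 coda /pj/ has 2 consonants (> 1) → not permitted
vep — σ1 onset /v/, coda /p/ ok → permitted
Permitted: vep → 1.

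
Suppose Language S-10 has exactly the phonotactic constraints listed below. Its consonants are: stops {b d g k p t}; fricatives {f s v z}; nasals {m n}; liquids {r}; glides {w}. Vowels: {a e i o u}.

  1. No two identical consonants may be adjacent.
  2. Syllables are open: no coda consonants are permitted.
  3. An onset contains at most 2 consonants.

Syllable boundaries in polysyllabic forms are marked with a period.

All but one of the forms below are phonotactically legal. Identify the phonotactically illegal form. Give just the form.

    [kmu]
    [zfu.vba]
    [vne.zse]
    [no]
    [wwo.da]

[kmu] — σ1 onset /km/ (2C), coda /∅/ ok → phonotactically legal
[zfu.vba] — σ1 onset /zf/ (2C), coda /∅/ ok; σ2 onset /vb/ (2C), coda /∅/ ok → phonotactically legal
[vne.zse] — σ1 onset /vn/ (2C), coda /∅/ ok; σ2 onset /zs/ (2C), coda /∅/ ok → phonotactically legal
[no] — σ1 onset /n/, coda /∅/ ok → phonotactically legal
[wwo.da] — violates constraint 1: adjacent identical consonants /ww/ → phonotactically illegal

[wwo.da]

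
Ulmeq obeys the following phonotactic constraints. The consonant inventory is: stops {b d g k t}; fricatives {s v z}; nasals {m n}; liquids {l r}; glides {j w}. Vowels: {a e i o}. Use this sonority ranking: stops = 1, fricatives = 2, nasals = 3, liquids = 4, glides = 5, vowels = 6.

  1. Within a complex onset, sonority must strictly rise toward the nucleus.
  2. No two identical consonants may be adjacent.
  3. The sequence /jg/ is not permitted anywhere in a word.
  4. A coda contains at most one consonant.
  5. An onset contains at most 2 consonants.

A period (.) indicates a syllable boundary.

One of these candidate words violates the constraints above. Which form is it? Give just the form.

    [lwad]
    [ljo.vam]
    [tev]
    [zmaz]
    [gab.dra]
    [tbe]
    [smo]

[tbe]

[lwad] — σ1 onset /lw/ (4→5 rises), coda /d/ ok → permitted
[ljo.vam] — σ1 onset /lj/ (4→5 rises), coda /∅/ ok; σ2 onset /v/, coda /m/ ok → permitted
[tev] — σ1 onset /t/, coda /v/ ok → permitted
[zmaz] — σ1 onset /zm/ (2→3 rises), coda /z/ ok → permitted
[gab.dra] — σ1 onset /g/, coda /b/ ok; σ2 onset /dr/ (1→4 rises), coda /∅/ ok → permitted
[tbe] — violates constraint 1: syllable 1 onset /tb/: /t/ (stop, 1) → /b/ (stop, 1) does not rise → not permitted
[smo] — σ1 onset /sm/ (2→3 rises), coda /∅/ ok → permitted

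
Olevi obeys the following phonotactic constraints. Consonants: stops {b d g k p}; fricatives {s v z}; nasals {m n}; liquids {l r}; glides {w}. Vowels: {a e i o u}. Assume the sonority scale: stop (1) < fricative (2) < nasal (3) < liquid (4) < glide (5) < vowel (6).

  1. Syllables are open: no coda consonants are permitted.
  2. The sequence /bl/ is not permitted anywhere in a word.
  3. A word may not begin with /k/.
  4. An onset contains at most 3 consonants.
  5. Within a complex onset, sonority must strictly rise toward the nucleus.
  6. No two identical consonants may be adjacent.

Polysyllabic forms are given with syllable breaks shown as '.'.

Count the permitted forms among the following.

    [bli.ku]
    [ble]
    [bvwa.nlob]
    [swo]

1

[bli.ku] — violates constraint 2: contains banned sequence /bl/ → not permitted
[ble] — violates constraint 2: contains banned sequence /bl/ → not permitted
[bvwa.nlob] — violates constraint 1: syllable 2 coda /b/ has 1 consonant (> 0) → not permitted
[swo] — σ1 onset /sw/ (2→5 rises), coda /∅/ ok → permitted
Permitted: [swo] → 1.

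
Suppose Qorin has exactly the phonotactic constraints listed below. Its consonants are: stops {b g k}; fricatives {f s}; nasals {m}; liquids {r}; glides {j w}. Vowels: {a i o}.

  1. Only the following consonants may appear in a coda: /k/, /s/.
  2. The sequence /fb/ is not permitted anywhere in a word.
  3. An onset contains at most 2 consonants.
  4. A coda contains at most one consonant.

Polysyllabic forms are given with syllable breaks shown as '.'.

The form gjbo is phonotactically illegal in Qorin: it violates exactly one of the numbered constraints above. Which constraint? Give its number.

3

gjbo: syllable 1 onset /gjb/ has 3 consonants (> 2).
This is a violation of constraint 3: "An onset contains at most 2 consonants."
The remaining constraints (1, 2, 4) are satisfied.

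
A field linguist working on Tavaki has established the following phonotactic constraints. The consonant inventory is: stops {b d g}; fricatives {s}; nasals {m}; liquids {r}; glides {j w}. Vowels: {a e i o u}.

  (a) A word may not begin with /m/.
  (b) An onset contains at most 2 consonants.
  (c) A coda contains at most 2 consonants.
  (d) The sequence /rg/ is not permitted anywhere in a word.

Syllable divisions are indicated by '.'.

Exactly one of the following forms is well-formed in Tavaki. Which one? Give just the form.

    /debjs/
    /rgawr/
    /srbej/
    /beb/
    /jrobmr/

/debjs/ — violates constraint (c): syllable 1 coda /bjs/ has 3 consonants (> 2) → ill-formed
/rgawr/ — violates constraint (d): contains banned sequence /rg/ → ill-formed
/srbej/ — violates constraint (b): syllable 1 onset /srb/ has 3 consonants (> 2) → ill-formed
/beb/ — σ1 onset /b/, coda /b/ ok → well-formed
/jrobmr/ — violates constraint (c): syllable 1 coda /bmr/ has 3 consonants (> 2) → ill-formed

/beb/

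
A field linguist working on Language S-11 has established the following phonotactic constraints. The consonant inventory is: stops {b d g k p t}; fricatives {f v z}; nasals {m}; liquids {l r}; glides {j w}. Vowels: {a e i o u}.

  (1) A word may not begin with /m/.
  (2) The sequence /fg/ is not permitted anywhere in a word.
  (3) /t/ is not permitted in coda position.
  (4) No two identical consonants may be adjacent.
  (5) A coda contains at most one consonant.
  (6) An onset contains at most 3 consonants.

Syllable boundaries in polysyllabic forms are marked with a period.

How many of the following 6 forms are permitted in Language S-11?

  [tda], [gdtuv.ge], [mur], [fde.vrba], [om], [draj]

[tda] — σ1 onset /td/ (2C), coda /∅/ ok → permitted
[gdtuv.ge] — σ1 onset /gdt/ (3C), coda /v/ ok; σ2 onset /g/, coda /∅/ ok → permitted
[mur] — violates constraint 1: word begins with /m/ → not permitted
[fde.vrba] — σ1 onset /fd/ (2C), coda /∅/ ok; σ2 onset /vrb/ (3C), coda /∅/ ok → permitted
[om] — σ1 onset /∅/, coda /m/ ok → permitted
[draj] — σ1 onset /dr/ (2C), coda /j/ ok → permitted
Permitted: [tda], [gdtuv.ge], [fde.vrba], [om], [draj] → 5.

5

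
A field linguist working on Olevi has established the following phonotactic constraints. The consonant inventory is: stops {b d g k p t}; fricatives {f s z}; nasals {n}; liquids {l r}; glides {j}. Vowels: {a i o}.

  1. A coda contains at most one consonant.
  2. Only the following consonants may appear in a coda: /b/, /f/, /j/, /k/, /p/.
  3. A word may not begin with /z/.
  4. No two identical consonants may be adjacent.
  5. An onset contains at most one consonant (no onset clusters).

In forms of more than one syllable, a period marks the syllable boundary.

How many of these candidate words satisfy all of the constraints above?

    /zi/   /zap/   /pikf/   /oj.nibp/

0

/zi/ — violates constraint 3: word begins with /z/ → ill-formed
/zap/ — violates constraint 3: word begins with /z/ → ill-formed
/pikf/ — violates constraint 1: syllable 1 coda /kf/ has 2 consonants (> 1) → ill-formed
/oj.nibp/ — violates constraint 1: syllable 2 coda /bp/ has 2 consonants (> 1) → ill-formed
No form is well-formed → 0.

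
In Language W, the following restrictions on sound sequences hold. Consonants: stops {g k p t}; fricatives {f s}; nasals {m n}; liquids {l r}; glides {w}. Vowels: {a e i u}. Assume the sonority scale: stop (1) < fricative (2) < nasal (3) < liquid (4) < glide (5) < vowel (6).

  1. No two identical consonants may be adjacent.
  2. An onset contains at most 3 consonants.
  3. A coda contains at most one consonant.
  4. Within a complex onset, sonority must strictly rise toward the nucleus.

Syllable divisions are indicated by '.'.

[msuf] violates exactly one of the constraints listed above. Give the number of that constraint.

4

[msuf]: syllable 1 onset /ms/: /m/ (nasal, 3) → /s/ (fricative, 2) does not rise.
This is a violation of constraint 4: "Within a complex onset, sonority must strictly rise toward the nucleus."
The remaining constraints (1, 2, 3) are satisfied.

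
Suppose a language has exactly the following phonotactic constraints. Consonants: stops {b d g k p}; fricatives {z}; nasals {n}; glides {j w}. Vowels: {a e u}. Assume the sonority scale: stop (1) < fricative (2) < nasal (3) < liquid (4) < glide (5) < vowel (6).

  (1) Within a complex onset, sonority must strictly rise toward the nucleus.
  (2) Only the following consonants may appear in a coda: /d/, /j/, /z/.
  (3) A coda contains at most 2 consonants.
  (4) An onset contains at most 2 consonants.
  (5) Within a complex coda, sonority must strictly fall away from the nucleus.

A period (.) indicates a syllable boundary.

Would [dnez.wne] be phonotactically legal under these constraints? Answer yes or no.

[dnez.wne] — violates constraint 1: syllable 2 onset /wn/: /w/ (glide, 5) → /n/ (nasal, 3) does not rise → phonotactically illegal

no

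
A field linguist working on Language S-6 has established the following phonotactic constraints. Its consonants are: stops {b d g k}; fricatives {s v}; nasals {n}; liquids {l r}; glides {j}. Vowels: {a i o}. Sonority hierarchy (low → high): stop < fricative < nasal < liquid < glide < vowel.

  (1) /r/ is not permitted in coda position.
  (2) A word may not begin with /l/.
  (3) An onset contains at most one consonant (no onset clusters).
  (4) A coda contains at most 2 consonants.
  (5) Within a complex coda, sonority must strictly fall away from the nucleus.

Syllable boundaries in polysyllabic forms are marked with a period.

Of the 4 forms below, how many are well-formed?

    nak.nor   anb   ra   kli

nak.nor — violates constraint 1: syllable 2 coda contains /r/ → ill-formed
anb — σ1 onset /∅/, coda /nb/ (3→1 falls) ok → well-formed
ra — σ1 onset /r/, coda /∅/ ok → well-formed
kli — violates constraint 3: syllable 1 onset /kl/ has 2 consonants (> 1) → ill-formed
Well-formed: anb, ra → 2.

2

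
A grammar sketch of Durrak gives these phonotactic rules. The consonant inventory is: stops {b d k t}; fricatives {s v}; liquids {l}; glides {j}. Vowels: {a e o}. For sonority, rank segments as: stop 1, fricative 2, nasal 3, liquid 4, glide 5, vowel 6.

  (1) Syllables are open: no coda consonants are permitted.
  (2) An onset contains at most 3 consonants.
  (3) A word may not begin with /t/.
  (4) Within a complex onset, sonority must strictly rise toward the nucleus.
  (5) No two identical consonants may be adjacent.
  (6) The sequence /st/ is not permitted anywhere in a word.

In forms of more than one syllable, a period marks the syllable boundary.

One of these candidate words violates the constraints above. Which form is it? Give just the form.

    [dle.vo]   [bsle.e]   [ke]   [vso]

[vso]

[dle.vo] — σ1 onset /dl/ (1→4 rises), coda /∅/ ok; σ2 onset /v/, coda /∅/ ok → phonotactically legal
[bsle.e] — σ1 onset /bsl/ (1→2→4 rises), coda /∅/ ok; σ2 onset /∅/, coda /∅/ ok → phonotactically legal
[ke] — σ1 onset /k/, coda /∅/ ok → phonotactically legal
[vso] — violates constraint 4: syllable 1 onset /vs/: /v/ (fricative, 2) → /s/ (fricative, 2) does not rise → phonotactically illegal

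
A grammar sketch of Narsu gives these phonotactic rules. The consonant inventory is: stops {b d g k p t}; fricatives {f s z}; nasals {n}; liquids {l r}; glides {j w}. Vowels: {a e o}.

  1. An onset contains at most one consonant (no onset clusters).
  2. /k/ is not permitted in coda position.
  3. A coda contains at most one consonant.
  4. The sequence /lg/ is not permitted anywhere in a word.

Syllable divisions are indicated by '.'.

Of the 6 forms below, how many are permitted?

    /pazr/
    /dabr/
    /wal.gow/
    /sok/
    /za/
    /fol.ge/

/pazr/ — violates constraint 3: syllable 1 coda /zr/ has 2 consonants (> 1) → not permitted
/dabr/ — violates constraint 3: syllable 1 coda /br/ has 2 consonants (> 1) → not permitted
/wal.gow/ — violates constraint 4: contains banned sequence /lg/ → not permitted
/sok/ — violates constraint 2: syllable 1 coda contains /k/ → not permitted
/za/ — σ1 onset /z/, coda /∅/ ok → permitted
/fol.ge/ — violates constraint 4: contains banned sequence /lg/ → not permitted
Permitted: /za/ → 1.

1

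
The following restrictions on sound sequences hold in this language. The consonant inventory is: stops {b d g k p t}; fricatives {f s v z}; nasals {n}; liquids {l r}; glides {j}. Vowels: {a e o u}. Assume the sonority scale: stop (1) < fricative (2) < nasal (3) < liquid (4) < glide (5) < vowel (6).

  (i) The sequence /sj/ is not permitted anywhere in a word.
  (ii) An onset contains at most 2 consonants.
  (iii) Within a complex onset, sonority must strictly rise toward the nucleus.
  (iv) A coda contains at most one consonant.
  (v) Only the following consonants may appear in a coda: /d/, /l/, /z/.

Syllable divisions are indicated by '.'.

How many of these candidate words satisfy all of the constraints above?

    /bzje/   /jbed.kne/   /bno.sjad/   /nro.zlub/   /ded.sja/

/bzje/ — violates constraint (ii): syllable 1 onset /bzj/ has 3 consonants (> 2) → ill-formed
/jbed.kne/ — violates constraint (iii): syllable 1 onset /jb/: /j/ (glide, 5) → /b/ (stop, 1) does not rise → ill-formed
/bno.sjad/ — violates constraint (i): contains banned sequence /sj/ → ill-formed
/nro.zlub/ — violates constraint (v): syllable 2 coda contains /b/, which is not a licensed coda consonant → ill-formed
/ded.sja/ — violates constraint (i): contains banned sequence /sj/ → ill-formed
No form is well-formed → 0.

0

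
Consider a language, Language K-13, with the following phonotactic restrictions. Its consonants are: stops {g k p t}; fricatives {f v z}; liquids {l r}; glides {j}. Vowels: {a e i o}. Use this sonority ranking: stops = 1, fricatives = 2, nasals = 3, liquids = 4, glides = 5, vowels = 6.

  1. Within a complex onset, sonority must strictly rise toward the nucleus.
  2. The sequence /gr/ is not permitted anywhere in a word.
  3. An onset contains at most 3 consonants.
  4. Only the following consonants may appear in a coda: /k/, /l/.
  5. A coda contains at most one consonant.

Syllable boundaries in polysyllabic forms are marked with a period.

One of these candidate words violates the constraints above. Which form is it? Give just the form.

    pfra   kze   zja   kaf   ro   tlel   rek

pfra — σ1 onset /pfr/ (1→2→4 rises), coda /∅/ ok → well-formed
kze — σ1 onset /kz/ (1→2 rises), coda /∅/ ok → well-formed
zja — σ1 onset /zj/ (2→5 rises), coda /∅/ ok → well-formed
kaf — violates constraint 4: syllable 1 coda contains /f/, which is not a licensed coda consonant → ill-formed
ro — σ1 onset /r/, coda /∅/ ok → well-formed
tlel — σ1 onset /tl/ (1→4 rises), coda /l/ ok → well-formed
rek — σ1 onset /r/, coda /k/ ok → well-formed

kaf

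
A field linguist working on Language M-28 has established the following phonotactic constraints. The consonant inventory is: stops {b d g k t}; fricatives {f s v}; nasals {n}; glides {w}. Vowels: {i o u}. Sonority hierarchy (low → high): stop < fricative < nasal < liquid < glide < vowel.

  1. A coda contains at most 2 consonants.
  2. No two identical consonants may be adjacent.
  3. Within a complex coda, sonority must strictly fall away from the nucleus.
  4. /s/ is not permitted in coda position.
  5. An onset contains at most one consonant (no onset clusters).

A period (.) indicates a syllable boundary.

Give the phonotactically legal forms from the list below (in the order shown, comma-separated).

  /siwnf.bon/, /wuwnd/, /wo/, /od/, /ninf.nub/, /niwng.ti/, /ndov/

/siwnf.bon/ — violates constraint 1: syllable 1 coda /wnf/ has 3 consonants (> 2) → phonotactically illegal
/wuwnd/ — violates constraint 1: syllable 1 coda /wnd/ has 3 consonants (> 2) → phonotactically illegal
/wo/ — σ1 onset /w/, coda /∅/ ok → phonotactically legal
/od/ — σ1 onset /∅/, coda /d/ ok → phonotactically legal
/ninf.nub/ — σ1 onset /n/, coda /nf/ (3→2 falls) ok; σ2 onset /n/, coda /b/ ok → phonotactically legal
/niwng.ti/ — violates constraint 1: syllable 1 coda /wng/ has 3 consonants (> 2) → phonotactically illegal
/ndov/ — violates constraint 5: syllable 1 onset /nd/ has 2 consonants (> 1) → phonotactically illegal

/wo/, /od/, /ninf.nub/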